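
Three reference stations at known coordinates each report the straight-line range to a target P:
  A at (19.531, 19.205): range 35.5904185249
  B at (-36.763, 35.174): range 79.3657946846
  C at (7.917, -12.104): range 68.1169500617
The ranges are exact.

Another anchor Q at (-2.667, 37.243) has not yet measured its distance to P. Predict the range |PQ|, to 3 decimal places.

45.446

eq1: (x − 19.531)² + (y − 19.205)² = 35.5904185249²
eq2: (x + 36.763)² + (y − 35.174)² = 79.3657946846²
eq3: (x − 7.917)² + (y + 12.104)² = 68.1169500617²
eq3−eq1, eq3−eq2 (x²,y² cancel):
  23.228·x + 62.618·y = 3914.347276
  -89.360·x + 94.556·y = 720.532260
det = 23.228·94.556 − 62.618·-89.360 = 7791.891248
x = (3914.347276·94.556 − 62.618·720.532260) / 7791.891248 = 41.710892
y = (23.228·720.532260 − 3914.347276·-89.360) / 7791.891248 = 47.038977
|P − Q| = √((41.710892 − -2.667)² + (47.038977 − 37.243)²) = 45.446215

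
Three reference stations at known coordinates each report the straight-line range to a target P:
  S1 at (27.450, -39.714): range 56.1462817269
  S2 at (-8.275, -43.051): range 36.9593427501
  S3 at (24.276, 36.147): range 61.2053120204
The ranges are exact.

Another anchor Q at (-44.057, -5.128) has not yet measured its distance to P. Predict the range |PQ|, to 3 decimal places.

25.598

eq1: (x − 27.450)² + (y + 39.714)² = 56.1462817269²
eq2: (x + 8.275)² + (y + 43.051)² = 36.9593427501²
eq3: (x − 24.276)² + (y − 36.147)² = 61.2053120204²
eq1−eq3, eq1−eq2 (x²,y² cancel):
  -6.348·x + 151.722·y = -1028.459779
  -71.450·x − 6.674·y = 1377.571865
det = -6.348·-6.674 − 151.722·-71.450 = 10882.903452
x = (-1028.459779·-6.674 − 151.722·1377.571865) / 10882.903452 = -18.574457
y = (-6.348·1377.571865 − -1028.459779·-71.450) / 10882.903452 = -7.555730
|P − Q| = √((-18.574457 − -44.057)² + (-7.555730 − -5.128)²) = 25.597927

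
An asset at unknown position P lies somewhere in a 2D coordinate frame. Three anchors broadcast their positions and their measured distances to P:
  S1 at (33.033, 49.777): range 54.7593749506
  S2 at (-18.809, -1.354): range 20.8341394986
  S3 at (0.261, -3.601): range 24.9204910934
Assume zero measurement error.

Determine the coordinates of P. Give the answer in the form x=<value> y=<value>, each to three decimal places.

eq1: (x − 33.033)² + (y − 49.777)² = 54.7593749506²
eq2: (x + 18.809)² + (y + 1.354)² = 20.8341394986²
eq3: (x − 0.261)² + (y + 3.601)² = 24.9204910934²
eq3−eq2, eq3−eq1 (x²,y² cancel):
  -38.140·x + 4.494·y = 529.545983
  65.544·x + 106.756·y = 1178.335227
det = -38.140·106.756 − 4.494·65.544 = -4366.228576
x = (529.545983·106.756 − 4.494·1178.335227) / -4366.228576 = -11.734789
y = (-38.140·1178.335227 − 529.545983·65.544) / -4366.228576 = 18.242349

x=-11.735 y=18.242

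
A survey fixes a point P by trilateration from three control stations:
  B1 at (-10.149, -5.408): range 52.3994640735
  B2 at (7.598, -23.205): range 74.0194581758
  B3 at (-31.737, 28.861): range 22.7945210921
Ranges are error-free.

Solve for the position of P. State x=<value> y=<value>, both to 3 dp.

x=-17.300 y=46.501

eq1: (x + 10.149)² + (y + 5.408)² = 52.3994640735²
eq2: (x − 7.598)² + (y + 23.205)² = 74.0194581758²
eq3: (x + 31.737)² + (y − 28.861)² = 22.7945210921²
eq1−eq3, eq1−eq2 (x²,y² cancel):
  -43.176·x + 68.538·y = 3934.059468
  35.494·x − 35.594·y = -2269.223389
det = -43.176·-35.594 − 68.538·35.494 = -895.881228
x = (3934.059468·-35.594 − 68.538·-2269.223389) / -895.881228 = -17.300418
y = (-43.176·-2269.223389 − 3934.059468·35.494) / -895.881228 = 46.501162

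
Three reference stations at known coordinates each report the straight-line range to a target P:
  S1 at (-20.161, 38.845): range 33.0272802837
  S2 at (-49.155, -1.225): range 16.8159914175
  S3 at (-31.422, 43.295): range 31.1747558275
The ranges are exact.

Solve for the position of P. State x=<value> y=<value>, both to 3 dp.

x=-41.809 y=13.901

eq1: (x + 20.161)² + (y − 38.845)² = 33.0272802837²
eq2: (x + 49.155)² + (y + 1.225)² = 16.8159914175²
eq3: (x + 31.422)² + (y − 43.295)² = 31.1747558275²
eq2−eq3, eq2−eq1 (x²,y² cancel):
  35.466·x + 89.040·y = -245.003375
  57.988·x + 80.140·y = -1310.338380
det = 35.466·80.140 − 89.040·57.988 = -2321.006280
x = (-245.003375·80.140 − 89.040·-1310.338380) / -2321.006280 = -41.808572
y = (35.466·-1310.338380 − -245.003375·57.988) / -2321.006280 = 13.901386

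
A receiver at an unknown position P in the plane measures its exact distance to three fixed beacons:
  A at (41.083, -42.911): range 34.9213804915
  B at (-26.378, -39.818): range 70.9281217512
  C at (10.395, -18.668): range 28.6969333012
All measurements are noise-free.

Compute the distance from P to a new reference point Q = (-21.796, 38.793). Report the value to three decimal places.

eq1: (x − 41.083)² + (y + 42.911)² = 34.9213804915²
eq2: (x + 26.378)² + (y + 39.818)² = 70.9281217512²
eq3: (x − 10.395)² + (y + 18.668)² = 28.6969333012²
eq1−eq3, eq1−eq2 (x²,y² cancel):
  -61.376·x + 48.486·y = -2676.627726
  -134.922·x + 6.186·y = -5059.190442
det = -61.376·6.186 − 48.486·-134.922 = 6162.156156
x = (-2676.627726·6.186 − 48.486·-5059.190442) / 6162.156156 = 37.120495
y = (-61.376·-5059.190442 − -2676.627726·-134.922) / 6162.156156 = -8.215159
|P − Q| = √((37.120495 − -21.796)² + (-8.215159 − 38.793)²) = 75.371881

75.372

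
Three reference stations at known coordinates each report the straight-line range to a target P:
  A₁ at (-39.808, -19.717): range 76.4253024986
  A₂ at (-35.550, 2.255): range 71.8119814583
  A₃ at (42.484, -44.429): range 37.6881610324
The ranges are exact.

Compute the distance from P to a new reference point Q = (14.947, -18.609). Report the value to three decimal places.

23.524

eq1: (x + 39.808)² + (y + 19.717)² = 76.4253024986²
eq2: (x + 35.550)² + (y − 2.255)² = 71.8119814583²
eq3: (x − 42.484)² + (y + 44.429)² = 37.6881610324²
eq3−eq2, eq3−eq1 (x²,y² cancel):
  -156.068·x + 93.368·y = -6246.501971
  -164.584·x + 49.424·y = -6225.818724
det = -156.068·49.424 − 93.368·-164.584 = 7653.374080
x = (-6246.501971·49.424 − 93.368·-6225.818724) / 7653.374080 = 35.613721
y = (-156.068·-6225.818724 − -6246.501971·-164.584) / 7653.374080 = -7.372331
|P − Q| = √((35.613721 − 14.947)² + (-7.372331 − -18.609)²) = 23.523947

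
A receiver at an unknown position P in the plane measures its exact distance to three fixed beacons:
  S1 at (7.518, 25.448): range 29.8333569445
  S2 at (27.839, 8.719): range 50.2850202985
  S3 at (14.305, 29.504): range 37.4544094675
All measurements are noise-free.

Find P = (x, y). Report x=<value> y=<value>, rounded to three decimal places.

eq1: (x − 7.518)² + (y − 25.448)² = 29.8333569445²
eq2: (x − 27.839)² + (y − 8.719)² = 50.2850202985²
eq3: (x − 14.305)² + (y − 29.504)² = 37.4544094675²
eq1−eq3, eq1−eq2 (x²,y² cancel):
  13.574·x + 8.112·y = -141.805589
  40.642·x − 33.458·y = -1491.644226
det = 13.574·-33.458 − 8.112·40.642 = -783.846796
x = (-141.805589·-33.458 − 8.112·-1491.644226) / -783.846796 = -21.489849
y = (13.574·-1491.644226 − -141.805589·40.642) / -783.846796 = 18.478504

x=-21.490 y=18.479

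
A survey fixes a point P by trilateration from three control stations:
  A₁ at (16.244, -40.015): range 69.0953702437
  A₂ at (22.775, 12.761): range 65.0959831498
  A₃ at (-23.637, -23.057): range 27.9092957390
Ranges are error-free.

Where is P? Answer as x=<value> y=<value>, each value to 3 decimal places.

x=-40.834 y=-1.075

eq1: (x − 16.244)² + (y + 40.015)² = 69.0953702437²
eq2: (x − 22.775)² + (y − 12.761)² = 65.0959831498²
eq3: (x + 23.637)² + (y + 23.057)² = 27.9092957390²
eq2−eq1, eq2−eq3 (x²,y² cancel):
  -13.062·x − 105.552·y = 646.840848
  -92.824·x − 71.636·y = 3867.347506
det = -13.062·-71.636 − -105.552·-92.824 = -8862.049416
x = (646.840848·-71.636 − -105.552·3867.347506) / -8862.049416 = -40.833577
y = (-13.062·3867.347506 − 646.840848·-92.824) / -8862.049416 = -1.075040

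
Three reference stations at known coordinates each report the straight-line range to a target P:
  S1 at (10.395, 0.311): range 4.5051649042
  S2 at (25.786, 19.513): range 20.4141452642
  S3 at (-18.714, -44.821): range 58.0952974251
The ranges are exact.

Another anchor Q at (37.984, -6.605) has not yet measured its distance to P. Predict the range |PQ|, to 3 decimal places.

eq1: (x − 10.395)² + (y − 0.311)² = 4.5051649042²
eq2: (x − 25.786)² + (y − 19.513)² = 20.4141452642²
eq3: (x + 18.714)² + (y + 44.821)² = 58.0952974251²
eq3−eq2, eq3−eq1 (x²,y² cancel):
  89.000·x + 128.668·y = 1644.865384
  58.218·x + 90.264·y = 1103.783981
det = 89.000·90.264 − 128.668·58.218 = 542.702376
x = (1644.865384·90.264 − 128.668·1103.783981) / 542.702376 = 11.885800
y = (89.000·1103.783981 − 1644.865384·58.218) / 542.702376 = 4.562356
|P − Q| = √((11.885800 − 37.984)² + (4.562356 − -6.605)²) = 28.387073

28.387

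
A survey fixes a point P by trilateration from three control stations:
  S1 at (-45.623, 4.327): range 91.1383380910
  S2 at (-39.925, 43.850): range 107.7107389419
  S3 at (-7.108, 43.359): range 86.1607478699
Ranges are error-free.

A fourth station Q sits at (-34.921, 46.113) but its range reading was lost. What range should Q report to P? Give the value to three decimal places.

eq1: (x + 45.623)² + (y − 4.327)² = 91.1383380910²
eq2: (x + 39.925)² + (y − 43.850)² = 107.7107389419²
eq3: (x + 7.108)² + (y − 43.359)² = 86.1607478699²
eq3−eq1, eq3−eq2 (x²,y² cancel):
  -77.030·x − 78.064·y = -712.867683
  -65.634·x + 0.982·y = -2591.627230
det = -77.030·0.982 − -78.064·-65.634 = -5199.296036
x = (-712.867683·0.982 − -78.064·-2591.627230) / -5199.296036 = 39.046214
y = (-77.030·-2591.627230 − -712.867683·-65.634) / -5199.296036 = -29.397189
|P − Q| = √((39.046214 − -34.921)² + (-29.397189 − 46.113)²) = 105.702116

105.702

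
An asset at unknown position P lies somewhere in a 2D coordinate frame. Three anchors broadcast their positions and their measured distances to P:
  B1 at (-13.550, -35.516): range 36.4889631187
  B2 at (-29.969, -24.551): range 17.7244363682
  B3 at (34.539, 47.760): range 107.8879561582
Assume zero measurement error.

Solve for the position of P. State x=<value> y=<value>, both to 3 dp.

x=-47.544 y=-22.255

eq1: (x + 13.550)² + (y + 35.516)² = 36.4889631187²
eq2: (x + 29.969)² + (y + 24.551)² = 17.7244363682²
eq3: (x − 34.539)² + (y − 47.760)² = 107.8879561582²
eq3−eq1, eq3−eq2 (x²,y² cancel):
  -96.178·x − 166.552·y = 8279.395290
  -129.016·x − 144.622·y = 9352.587880
det = -96.178·-144.622 − -166.552·-129.016 = -7578.418116
x = (8279.395290·-144.622 − -166.552·9352.587880) / -7578.418116 = -47.544158
y = (-96.178·9352.587880 − 8279.395290·-129.016) / -7578.418116 = -22.255471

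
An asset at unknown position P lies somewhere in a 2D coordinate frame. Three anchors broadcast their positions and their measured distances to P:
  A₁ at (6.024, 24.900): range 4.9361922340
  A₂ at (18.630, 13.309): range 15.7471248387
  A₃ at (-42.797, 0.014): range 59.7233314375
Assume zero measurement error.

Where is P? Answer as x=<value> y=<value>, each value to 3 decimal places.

eq1: (x − 6.024)² + (y − 24.900)² = 4.9361922340²
eq2: (x − 18.630)² + (y − 13.309)² = 15.7471248387²
eq3: (x + 42.797)² + (y − 0.014)² = 59.7233314375²
eq3−eq2, eq3−eq1 (x²,y² cancel):
  122.854·x + 26.590·y = 2011.527353
  97.642·x + 49.772·y = 2367.225495
det = 122.854·49.772 − 26.590·97.642 = 3518.388508
x = (2011.527353·49.772 − 26.590·2367.225495) / 3518.388508 = 10.565409
y = (122.854·2367.225495 − 2011.527353·97.642) / 3518.388508 = 26.834321

x=10.565 y=26.834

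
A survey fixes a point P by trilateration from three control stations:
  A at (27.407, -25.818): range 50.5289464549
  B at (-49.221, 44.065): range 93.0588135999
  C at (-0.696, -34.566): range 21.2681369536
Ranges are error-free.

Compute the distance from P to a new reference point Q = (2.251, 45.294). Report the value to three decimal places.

92.117

eq1: (x − 27.407)² + (y + 25.818)² = 50.5289464549²
eq2: (x + 49.221)² + (y − 44.065)² = 93.0588135999²
eq3: (x + 0.696)² + (y + 34.566)² = 21.2681369536²
eq1−eq2, eq1−eq3 (x²,y² cancel):
  -153.256·x + 139.766·y = -3160.050066
  -56.206·x − 17.496·y = 1878.420779
det = -153.256·-17.496 − 139.766·-56.206 = 10537.054772
x = (-3160.050066·-17.496 − 139.766·1878.420779) / 10537.054772 = -19.668790
y = (-153.256·1878.420779 − -3160.050066·-56.206) / 10537.054772 = -44.176768
|P − Q| = √((-19.668790 − 2.251)² + (-44.176768 − 45.294)²) = 92.116750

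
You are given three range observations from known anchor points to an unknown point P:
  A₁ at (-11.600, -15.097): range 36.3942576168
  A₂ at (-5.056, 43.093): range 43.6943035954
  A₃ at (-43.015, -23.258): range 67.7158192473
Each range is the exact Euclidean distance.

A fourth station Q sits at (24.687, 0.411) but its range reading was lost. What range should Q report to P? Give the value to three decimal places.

eq1: (x + 11.600)² + (y + 15.097)² = 36.3942576168²
eq2: (x + 5.056)² + (y − 43.093)² = 43.6943035954²
eq3: (x + 43.015)² + (y + 23.258)² = 67.7158192473²
eq3−eq1, eq3−eq2 (x²,y² cancel):
  62.830·x + 16.322·y = 1232.144809
  75.918·x + 132.702·y = 2167.585006
det = 62.830·132.702 − 16.322·75.918 = 7098.533064
x = (1232.144809·132.702 − 16.322·2167.585006) / 7098.533064 = 18.050033
y = (62.830·2167.585006 − 1232.144809·75.918) / 7098.533064 = 6.007917
|P − Q| = √((18.050033 − 24.687)² + (6.007917 − 0.411)²) = 8.681866

8.682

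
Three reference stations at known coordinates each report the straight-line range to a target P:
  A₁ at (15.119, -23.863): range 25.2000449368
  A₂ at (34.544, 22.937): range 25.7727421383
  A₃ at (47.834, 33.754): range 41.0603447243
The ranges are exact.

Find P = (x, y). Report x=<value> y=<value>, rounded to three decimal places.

eq1: (x − 15.119)² + (y + 23.863)² = 25.2000449368²
eq2: (x − 34.544)² + (y − 22.937)² = 25.7727421383²
eq3: (x − 47.834)² + (y − 33.754)² = 41.0603447243²
eq1−eq3, eq1−eq2 (x²,y² cancel):
  65.430·x + 115.234·y = 1578.487498
  38.850·x + 93.600·y = 892.175002
det = 65.430·93.600 − 115.234·38.850 = 1647.407100
x = (1578.487498·93.600 − 115.234·892.175002) / 1647.407100 = 27.277736
y = (65.430·892.175002 − 1578.487498·38.850) / 1647.407100 = -1.790225

x=27.278 y=-1.790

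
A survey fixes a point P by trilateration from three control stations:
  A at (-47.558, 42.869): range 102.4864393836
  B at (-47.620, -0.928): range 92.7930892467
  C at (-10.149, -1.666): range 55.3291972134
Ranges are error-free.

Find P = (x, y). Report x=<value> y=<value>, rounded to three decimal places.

eq1: (x + 47.558)² + (y − 42.869)² = 102.4864393836²
eq2: (x + 47.620)² + (y + 0.928)² = 92.7930892467²
eq3: (x + 10.149)² + (y + 1.666)² = 55.3291972134²
eq2−eq1, eq2−eq3 (x²,y² cancel):
  0.124·x + 87.594·y = -61.923905
  74.942·x − 1.476·y = 3386.489521
det = 0.124·-1.476 − 87.594·74.942 = -6564.652572
x = (-61.923905·-1.476 − 87.594·3386.489521) / -6564.652572 = 45.172956
y = (0.124·3386.489521 − -61.923905·74.942) / -6564.652572 = -0.770890

x=45.173 y=-0.771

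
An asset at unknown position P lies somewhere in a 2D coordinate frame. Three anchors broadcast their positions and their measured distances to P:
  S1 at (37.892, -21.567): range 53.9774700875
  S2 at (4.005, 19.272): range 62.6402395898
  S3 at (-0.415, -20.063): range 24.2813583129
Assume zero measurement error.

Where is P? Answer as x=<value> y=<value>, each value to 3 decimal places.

x=-12.395 y=-41.183

eq1: (x − 37.892)² + (y + 21.567)² = 53.9774700875²
eq2: (x − 4.005)² + (y − 19.272)² = 62.6402395898²
eq3: (x + 0.415)² + (y + 20.063)² = 24.2813583129²
eq1−eq3, eq1−eq2 (x²,y² cancel):
  -76.614·x + 3.008·y = 825.739957
  -67.774·x + 81.678·y = -2523.721483
det = -76.614·81.678 − 3.008·-67.774 = -6053.814100
x = (825.739957·81.678 − 3.008·-2523.721483) / -6053.814100 = -12.394854
y = (-76.614·-2523.721483 − 825.739957·-67.774) / -6053.814100 = -41.183309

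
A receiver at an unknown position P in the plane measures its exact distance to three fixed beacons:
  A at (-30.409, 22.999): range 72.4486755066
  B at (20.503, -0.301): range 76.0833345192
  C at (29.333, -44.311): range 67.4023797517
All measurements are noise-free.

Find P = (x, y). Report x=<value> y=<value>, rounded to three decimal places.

eq1: (x + 30.409)² + (y − 22.999)² = 72.4486755066²
eq2: (x − 20.503)² + (y + 0.301)² = 76.0833345192²
eq3: (x − 29.333)² + (y + 44.311)² = 67.4023797517²
eq1−eq3, eq1−eq2 (x²,y² cancel):
  119.484·x − 134.620·y = 2075.958114
  101.824·x − 46.600·y = -1573.060881
det = 119.484·-46.600 − -134.620·101.824 = 8139.592480
x = (2075.958114·-46.600 − -134.620·-1573.060881) / 8139.592480 = -37.901787
y = (119.484·-1573.060881 − 2075.958114·101.824) / 8139.592480 = -49.061174

x=-37.902 y=-49.061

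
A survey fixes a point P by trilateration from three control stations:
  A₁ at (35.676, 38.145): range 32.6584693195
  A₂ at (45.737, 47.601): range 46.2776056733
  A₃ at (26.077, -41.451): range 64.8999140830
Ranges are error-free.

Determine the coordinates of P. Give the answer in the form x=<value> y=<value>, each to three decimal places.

x=7.961 y=20.869

eq1: (x − 35.676)² + (y − 38.145)² = 32.6584693195²
eq2: (x − 45.737)² + (y − 47.601)² = 46.2776056733²
eq3: (x − 26.077)² + (y + 41.451)² = 64.8999140830²
eq3−eq2, eq3−eq1 (x²,y² cancel):
  39.320·x + 178.104·y = 4029.915101
  19.198·x + 159.192·y = 3475.045901
det = 39.320·159.192 − 178.104·19.198 = 2840.188848
x = (4029.915101·159.192 − 178.104·3475.045901) / 2840.188848 = 7.960974
y = (39.320·3475.045901 − 4029.915101·19.198) / 2840.188848 = 20.869209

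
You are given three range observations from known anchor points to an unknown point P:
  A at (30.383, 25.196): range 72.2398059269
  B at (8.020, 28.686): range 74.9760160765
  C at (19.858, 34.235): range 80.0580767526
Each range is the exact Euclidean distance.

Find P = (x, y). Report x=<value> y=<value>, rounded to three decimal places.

eq1: (x − 30.383)² + (y − 25.196)² = 72.2398059269²
eq2: (x − 8.020)² + (y − 28.686)² = 74.9760160765²
eq3: (x − 19.858)² + (y − 34.235)² = 80.0580767526²
eq2−eq1, eq2−eq3 (x²,y² cancel):
  44.726·x − 6.980·y = 1073.571535
  23.676·x + 11.098·y = -108.724274
det = 44.726·11.098 − -6.980·23.676 = 661.627628
x = (1073.571535·11.098 − -6.980·-108.724274) / 661.627628 = 16.860846
y = (44.726·-108.724274 − 1073.571535·23.676) / 661.627628 = -45.766954

x=16.861 y=-45.767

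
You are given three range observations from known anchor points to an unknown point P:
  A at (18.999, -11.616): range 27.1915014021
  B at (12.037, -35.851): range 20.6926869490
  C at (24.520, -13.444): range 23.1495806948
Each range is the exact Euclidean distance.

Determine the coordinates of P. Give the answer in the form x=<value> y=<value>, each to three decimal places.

eq1: (x − 18.999)² + (y + 11.616)² = 27.1915014021²
eq2: (x − 12.037)² + (y + 35.851)² = 20.6926869490²
eq3: (x − 24.520)² + (y + 13.444)² = 23.1495806948²
eq2−eq3, eq2−eq1 (x²,y² cancel):
  24.966·x + 44.814·y = -755.927827
  13.924·x + 48.470·y = -1245.480568
det = 24.966·48.470 − 44.814·13.924 = 586.111884
x = (-755.927827·48.470 − 44.814·-1245.480568) / 586.111884 = 32.715843
y = (24.966·-1245.480568 − -755.927827·13.924) / 586.111884 = -35.094202

x=32.716 y=-35.094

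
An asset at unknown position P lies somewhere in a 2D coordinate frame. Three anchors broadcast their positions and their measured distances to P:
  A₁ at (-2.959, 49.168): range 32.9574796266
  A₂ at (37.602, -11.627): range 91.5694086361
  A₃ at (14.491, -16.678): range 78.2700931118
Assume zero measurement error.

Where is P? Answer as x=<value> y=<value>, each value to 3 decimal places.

x=-35.442 y=43.596

eq1: (x + 2.959)² + (y − 49.168)² = 32.9574796266²
eq2: (x − 37.602)² + (y + 11.627)² = 91.5694086361²
eq3: (x − 14.491)² + (y + 16.678)² = 78.2700931118²
eq2−eq1, eq2−eq3 (x²,y² cancel):
  -81.122·x + 121.590·y = 8175.911507
  -46.222·x − 10.102·y = 1197.796354
det = -81.122·-10.102 − 121.590·-46.222 = 6439.627424
x = (8175.911507·-10.102 − 121.590·1197.796354) / 6439.627424 = -35.441975
y = (-81.122·1197.796354 − 8175.911507·-46.222) / 6439.627424 = 43.595588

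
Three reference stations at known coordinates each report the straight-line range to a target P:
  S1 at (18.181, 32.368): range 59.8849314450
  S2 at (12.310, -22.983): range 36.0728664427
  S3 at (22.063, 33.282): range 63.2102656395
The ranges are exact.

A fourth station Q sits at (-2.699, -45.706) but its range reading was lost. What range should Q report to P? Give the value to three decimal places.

38.871

eq1: (x − 18.181)² + (y − 32.368)² = 59.8849314450²
eq2: (x − 12.310)² + (y + 22.983)² = 36.0728664427²
eq3: (x − 22.063)² + (y − 33.282)² = 63.2102656395²
eq2−eq3, eq2−eq1 (x²,y² cancel):
  19.506·x + 112.530·y = -1779.572885
  11.742·x + 110.702·y = -1586.471525
det = 19.506·110.702 − 112.530·11.742 = 838.025952
x = (-1779.572885·110.702 − 112.530·-1586.471525) / 838.025952 = -22.047810
y = (19.506·-1586.471525 − -1779.572885·11.742) / 838.025952 = -11.992431
|P − Q| = √((-22.047810 − -2.699)² + (-11.992431 − -45.706)²) = 38.871341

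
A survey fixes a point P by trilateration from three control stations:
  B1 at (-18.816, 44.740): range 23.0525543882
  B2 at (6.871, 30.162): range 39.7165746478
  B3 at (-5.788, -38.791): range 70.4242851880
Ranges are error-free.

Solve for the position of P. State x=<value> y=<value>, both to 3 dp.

eq1: (x + 18.816)² + (y − 44.740)² = 23.0525543882²
eq2: (x − 6.871)² + (y − 30.162)² = 39.7165746478²
eq3: (x + 5.788)² + (y + 38.791)² = 70.4242851880²
eq2−eq3, eq2−eq1 (x²,y² cancel):
  -25.318·x − 137.906·y = -2800.887902
  -51.374·x + 29.156·y = 2444.738609
det = -25.318·29.156 − -137.906·-51.374 = -7822.954452
x = (-2800.887902·29.156 − -137.906·2444.738609) / -7822.954452 = -32.657922
y = (-25.318·2444.738609 − -2800.887902·-51.374) / -7822.954452 = 26.305753

x=-32.658 y=26.306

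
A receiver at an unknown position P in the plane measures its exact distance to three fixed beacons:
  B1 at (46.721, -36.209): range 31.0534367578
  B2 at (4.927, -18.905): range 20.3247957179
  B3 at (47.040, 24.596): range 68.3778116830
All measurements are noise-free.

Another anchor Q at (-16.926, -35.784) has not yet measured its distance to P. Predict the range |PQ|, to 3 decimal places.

32.596

eq1: (x − 46.721)² + (y + 36.209)² = 31.0534367578²
eq2: (x − 4.927)² + (y + 18.905)² = 20.3247957179²
eq3: (x − 47.040)² + (y − 24.596)² = 68.3778116830²
eq1−eq3, eq1−eq2 (x²,y² cancel):
  0.638·x + 121.610·y = -4387.427902
  -83.588·x + 34.608·y = -2561.050555
det = 0.638·34.608 − 121.610·-83.588 = 10187.216584
x = (-4387.427902·34.608 − 121.610·-2561.050555) / 10187.216584 = 15.667602
y = (0.638·-2561.050555 − -4387.427902·-83.588) / 10187.216584 = -36.160051
|P − Q| = √((15.667602 − -16.926)² + (-36.160051 − -35.784)²) = 32.595771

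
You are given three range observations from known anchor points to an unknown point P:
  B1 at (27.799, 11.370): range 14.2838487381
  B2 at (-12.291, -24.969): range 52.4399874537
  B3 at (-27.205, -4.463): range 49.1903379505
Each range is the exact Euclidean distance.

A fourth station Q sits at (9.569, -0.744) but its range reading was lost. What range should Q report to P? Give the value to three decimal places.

20.975

eq1: (x − 27.799)² + (y − 11.370)² = 14.2838487381²
eq2: (x + 12.291)² + (y + 24.969)² = 52.4399874537²
eq3: (x + 27.205)² + (y + 4.463)² = 49.1903379505²
eq3−eq2, eq3−eq1 (x²,y² cancel):
  29.828·x − 41.012·y = -315.773688
  110.008·x + 31.666·y = 2357.691920
det = 29.828·31.666 − -41.012·110.008 = 5456.181544
x = (-315.773688·31.666 − -41.012·2357.691920) / 5456.181544 = 15.889202
y = (29.828·2357.691920 − -315.773688·110.008) / 5456.181544 = 19.255750
|P − Q| = √((15.889202 − 9.569)² + (19.255750 − -0.744)²) = 20.974626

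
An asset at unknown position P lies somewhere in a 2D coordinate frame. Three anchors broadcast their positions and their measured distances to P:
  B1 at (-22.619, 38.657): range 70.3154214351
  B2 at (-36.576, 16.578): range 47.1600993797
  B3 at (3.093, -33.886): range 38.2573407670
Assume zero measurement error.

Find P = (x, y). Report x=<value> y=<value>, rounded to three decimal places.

eq1: (x + 22.619)² + (y − 38.657)² = 70.3154214351²
eq2: (x + 36.576)² + (y − 16.578)² = 47.1600993797²
eq3: (x − 3.093)² + (y + 33.886)² = 38.2573407670²
eq2−eq3, eq2−eq1 (x²,y² cancel):
  79.338·x − 100.928·y = 305.644636
  27.914·x + 44.158·y = -2326.834568
det = 79.338·44.158 − -100.928·27.914 = 6320.711596
x = (305.644636·44.158 − -100.928·-2326.834568) / 6320.711596 = -35.019175
y = (79.338·-2326.834568 − 305.644636·27.914) / 6320.711596 = -30.556396

x=-35.019 y=-30.556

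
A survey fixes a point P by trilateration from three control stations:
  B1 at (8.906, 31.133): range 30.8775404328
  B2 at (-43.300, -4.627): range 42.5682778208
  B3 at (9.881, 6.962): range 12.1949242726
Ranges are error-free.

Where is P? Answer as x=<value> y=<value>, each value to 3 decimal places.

x=-1.246 y=1.972

eq1: (x − 8.906)² + (y − 31.133)² = 30.8775404328²
eq2: (x + 43.300)² + (y + 4.627)² = 42.5682778208²
eq3: (x − 9.881)² + (y − 6.962)² = 12.1949242726²
eq1−eq2, eq1−eq3 (x²,y² cancel):
  -104.412·x − 71.520·y = -10.917169
  1.950·x − 48.342·y = -97.770595
det = -104.412·-48.342 − -71.520·1.950 = 5186.948904
x = (-10.917169·-48.342 − -71.520·-97.770595) / 5186.948904 = -1.246358
y = (-104.412·-97.770595 − -10.917169·1.950) / 5186.948904 = 1.972202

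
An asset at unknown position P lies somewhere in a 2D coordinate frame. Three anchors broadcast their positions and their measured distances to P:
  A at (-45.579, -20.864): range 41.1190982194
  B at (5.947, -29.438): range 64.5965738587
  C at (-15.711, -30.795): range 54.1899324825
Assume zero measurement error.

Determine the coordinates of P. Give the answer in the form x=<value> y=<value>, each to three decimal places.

x=-36.513 y=19.243

eq1: (x + 45.579)² + (y + 20.864)² = 41.1190982194²
eq2: (x − 5.947)² + (y + 29.438)² = 64.5965738587²
eq3: (x + 15.711)² + (y + 30.795)² = 54.1899324825²
eq3−eq2, eq3−eq1 (x²,y² cancel):
  43.316·x + 2.714·y = -1529.373465
  -59.736·x + 19.862·y = 2563.352735
det = 43.316·19.862 − 2.714·-59.736 = 1022.465896
x = (-1529.373465·19.862 − 2.714·2563.352735) / 1022.465896 = -36.513057
y = (43.316·2563.352735 − -1529.373465·-59.736) / 1022.465896 = 19.243218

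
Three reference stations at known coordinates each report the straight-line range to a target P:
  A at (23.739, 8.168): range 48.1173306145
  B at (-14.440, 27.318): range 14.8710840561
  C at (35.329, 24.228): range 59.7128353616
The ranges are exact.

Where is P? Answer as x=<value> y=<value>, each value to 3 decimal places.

eq1: (x − 23.739)² + (y − 8.168)² = 48.1173306145²
eq2: (x + 14.440)² + (y − 27.318)² = 14.8710840561²
eq3: (x − 35.329)² + (y − 24.228)² = 59.7128353616²
eq2−eq3, eq2−eq1 (x²,y² cancel):
  99.538·x − 6.180·y = -2464.126065
  76.358·x − 38.300·y = -2418.658743
det = 99.538·-38.300 − -6.180·76.358 = -3340.412960
x = (-2464.126065·-38.300 − -6.180·-2418.658743) / -3340.412960 = -23.778113
y = (99.538·-2418.658743 − -2464.126065·76.358) / -3340.412960 = 15.744375

x=-23.778 y=15.744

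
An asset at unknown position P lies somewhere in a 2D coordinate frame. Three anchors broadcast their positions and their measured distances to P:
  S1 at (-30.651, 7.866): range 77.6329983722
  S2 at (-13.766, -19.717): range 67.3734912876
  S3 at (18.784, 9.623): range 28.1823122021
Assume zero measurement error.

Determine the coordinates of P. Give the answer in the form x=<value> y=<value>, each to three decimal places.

eq1: (x + 30.651)² + (y − 7.866)² = 77.6329983722²
eq2: (x + 13.766)² + (y + 19.717)² = 67.3734912876²
eq3: (x − 18.784)² + (y − 9.623)² = 28.1823122021²
eq2−eq3, eq2−eq1 (x²,y² cancel):
  65.100·x + 58.680·y = 3612.122547
  -33.770·x + 55.166·y = -1064.600196
det = 65.100·55.166 − 58.680·-33.770 = 5572.930200
x = (3612.122547·55.166 − 58.680·-1064.600196) / 5572.930200 = 46.965794
y = (65.100·-1064.600196 − 3612.122547·-33.770) / 5572.930200 = 9.452102

x=46.966 y=9.452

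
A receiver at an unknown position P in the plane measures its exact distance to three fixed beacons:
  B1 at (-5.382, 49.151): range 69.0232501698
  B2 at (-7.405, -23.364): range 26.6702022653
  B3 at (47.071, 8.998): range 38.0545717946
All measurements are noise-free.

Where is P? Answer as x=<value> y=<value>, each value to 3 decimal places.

x=18.151 y=-15.737

eq1: (x + 5.382)² + (y − 49.151)² = 69.0232501698²
eq2: (x + 7.405)² + (y + 23.364)² = 26.6702022653²
eq3: (x − 47.071)² + (y − 8.998)² = 38.0545717946²
eq3−eq2, eq3−eq1 (x²,y² cancel):
  -108.952·x − 64.724·y = -959.081778
  -104.906·x + 80.306·y = -3167.914950
det = -108.952·80.306 − -64.724·-104.906 = -15539.435256
x = (-959.081778·80.306 − -64.724·-3167.914950) / -15539.435256 = 18.151248
y = (-108.952·-3167.914950 − -959.081778·-104.906) / -15539.435256 = -15.736559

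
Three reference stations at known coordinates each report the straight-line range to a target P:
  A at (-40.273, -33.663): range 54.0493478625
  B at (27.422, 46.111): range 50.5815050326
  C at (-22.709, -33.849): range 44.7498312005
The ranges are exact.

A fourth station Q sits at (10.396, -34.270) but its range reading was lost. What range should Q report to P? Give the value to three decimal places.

44.207

eq1: (x + 40.273)² + (y + 33.663)² = 54.0493478625²
eq2: (x − 27.422)² + (y − 46.111)² = 50.5815050326²
eq3: (x + 22.709)² + (y + 33.849)² = 44.7498312005²
eq2−eq3, eq2−eq1 (x²,y² cancel):
  -100.262·x − 159.920·y = -660.795664
  -135.390·x − 159.548·y = -485.921660
det = -100.262·-159.548 − -159.920·-135.390 = -5654.967224
x = (-660.795664·-159.548 − -159.920·-485.921660) / -5654.967224 = -4.901891
y = (-100.262·-485.921660 − -660.795664·-135.390) / -5654.967224 = 7.205284
|P − Q| = √((-4.901891 − 10.396)² + (7.205284 − -34.270)²) = 44.206614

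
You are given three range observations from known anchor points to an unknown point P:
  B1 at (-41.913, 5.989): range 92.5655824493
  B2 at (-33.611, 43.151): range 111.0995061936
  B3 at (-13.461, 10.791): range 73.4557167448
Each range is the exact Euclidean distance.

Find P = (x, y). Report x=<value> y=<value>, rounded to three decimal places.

x=36.716 y=-42.856

eq1: (x + 41.913)² + (y − 5.989)² = 92.5655824493²
eq2: (x + 33.611)² + (y − 43.151)² = 111.0995061936²
eq3: (x + 13.461)² + (y − 10.791)² = 73.4557167448²
eq1−eq2, eq1−eq3 (x²,y² cancel):
  16.604·x + 74.324·y = -2575.572790
  56.904·x + 9.604·y = 1677.721244
det = 16.604·9.604 − 74.324·56.904 = -4069.868080
x = (-2575.572790·9.604 − 74.324·1677.721244) / -4069.868080 = 36.716363
y = (16.604·1677.721244 − -2575.572790·56.904) / -4069.868080 = -42.855757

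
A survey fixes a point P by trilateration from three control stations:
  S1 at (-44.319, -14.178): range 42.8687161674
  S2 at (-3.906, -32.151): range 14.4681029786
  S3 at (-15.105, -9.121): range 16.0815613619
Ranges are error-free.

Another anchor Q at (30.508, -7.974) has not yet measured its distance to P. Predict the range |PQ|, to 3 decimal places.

33.606

eq1: (x + 44.319)² + (y + 14.178)² = 42.8687161674²
eq2: (x + 3.906)² + (y + 32.151)² = 14.4681029786²
eq3: (x + 15.105)² + (y + 9.121)² = 16.0815613619²
eq3−eq2, eq3−eq1 (x²,y² cancel):
  22.398·x − 46.060·y = 786.880583
  -58.428·x − 10.114·y = 274.725569
det = 22.398·-10.114 − -46.060·-58.428 = -2917.727052
x = (786.880583·-10.114 − -46.060·274.725569) / -2917.727052 = -1.609249
y = (22.398·274.725569 − 786.880583·-58.428) / -2917.727052 = -17.866360
|P − Q| = √((-1.609249 − 30.508)² + (-17.866360 − -7.974)²) = 33.606197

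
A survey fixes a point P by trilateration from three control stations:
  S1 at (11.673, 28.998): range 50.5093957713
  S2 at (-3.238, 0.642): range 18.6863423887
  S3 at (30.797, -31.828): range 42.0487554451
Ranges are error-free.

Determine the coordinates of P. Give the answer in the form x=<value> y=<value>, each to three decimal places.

eq1: (x − 11.673)² + (y − 28.998)² = 50.5093957713²
eq2: (x + 3.238)² + (y − 0.642)² = 18.6863423887²
eq3: (x − 30.797)² + (y + 31.828)² = 42.0487554451²
eq3−eq1, eq3−eq2 (x²,y² cancel):
  -38.248·x + 121.652·y = -1767.435087
  -68.070·x + 64.940·y = -531.661542
det = -38.248·64.940 − 121.652·-68.070 = 5797.026520
x = (-1767.435087·64.940 − 121.652·-531.661542) / 5797.026520 = -8.642283
y = (-38.248·-531.661542 − -1767.435087·-68.070) / 5797.026520 = -17.245792

x=-8.642 y=-17.246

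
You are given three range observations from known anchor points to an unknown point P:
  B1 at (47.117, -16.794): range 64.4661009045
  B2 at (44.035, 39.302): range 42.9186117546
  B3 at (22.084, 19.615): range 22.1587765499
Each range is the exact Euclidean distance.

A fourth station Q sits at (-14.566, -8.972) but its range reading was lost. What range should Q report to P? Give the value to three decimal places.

41.985

eq1: (x − 47.117)² + (y + 16.794)² = 64.4661009045²
eq2: (x − 44.035)² + (y − 39.302)² = 42.9186117546²
eq3: (x − 22.084)² + (y − 19.615)² = 22.1587765499²
eq2−eq3, eq2−eq1 (x²,y² cancel):
  -43.902·x − 39.374·y = -1260.281291
  6.164·x − 112.192·y = -3295.549235
det = -43.902·-112.192 − -39.374·6.164 = 5168.154520
x = (-1260.281291·-112.192 − -39.374·-3295.549235) / 5168.154520 = 2.251195
y = (-43.902·-3295.549235 − -1260.281291·6.164) / 5168.154520 = 29.497875
|P − Q| = √((2.251195 − -14.566)² + (29.497875 − -8.972)²) = 41.985108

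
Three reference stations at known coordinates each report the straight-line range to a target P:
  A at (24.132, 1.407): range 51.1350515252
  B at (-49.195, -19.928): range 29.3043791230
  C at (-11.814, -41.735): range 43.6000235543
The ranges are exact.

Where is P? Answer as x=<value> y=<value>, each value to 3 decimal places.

eq1: (x − 24.132)² + (y − 1.407)² = 51.1350515252²
eq2: (x + 49.195)² + (y + 19.928)² = 29.3043791230²
eq3: (x + 11.814)² + (y + 41.735)² = 43.6000235543²
eq2−eq3, eq2−eq1 (x²,y² cancel):
  74.762·x − 43.614·y = -1978.107806
  146.654·x + 42.670·y = -3988.986995
det = 74.762·42.670 − -43.614·146.654 = 9586.262096
x = (-1978.107806·42.670 − -43.614·-3988.986995) / 9586.262096 = -26.953315
y = (74.762·-3988.986995 − -1978.107806·146.654) / 9586.262096 = -0.847799

x=-26.953 y=-0.848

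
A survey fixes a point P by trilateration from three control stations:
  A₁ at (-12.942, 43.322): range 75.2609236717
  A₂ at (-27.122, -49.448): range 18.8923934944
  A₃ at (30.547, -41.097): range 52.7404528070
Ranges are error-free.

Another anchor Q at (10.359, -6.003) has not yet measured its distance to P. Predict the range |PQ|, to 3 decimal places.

eq1: (x + 12.942)² + (y − 43.322)² = 75.2609236717²
eq2: (x + 27.122)² + (y + 49.448)² = 18.8923934944²
eq3: (x − 30.547)² + (y + 41.097)² = 52.7404528070²
eq3−eq2, eq3−eq1 (x²,y² cancel):
  -115.338·x − 16.702·y = 2983.257800
  -86.978·x + 168.838·y = -3460.442840
det = -115.338·168.838 − -16.702·-86.978 = -20926.143800
x = (2983.257800·168.838 − -16.702·-3460.442840) / -20926.143800 = -21.307842
y = (-115.338·-3460.442840 − 2983.257800·-86.978) / -20926.143800 = -31.472514
|P − Q| = √((-21.307842 − 10.359)² + (-31.472514 − -6.003)²) = 40.638467

40.638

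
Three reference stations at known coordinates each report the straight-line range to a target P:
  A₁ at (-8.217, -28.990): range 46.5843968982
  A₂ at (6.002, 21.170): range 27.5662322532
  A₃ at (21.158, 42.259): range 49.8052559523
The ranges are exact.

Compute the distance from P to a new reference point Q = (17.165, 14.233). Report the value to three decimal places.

eq1: (x + 8.217)² + (y + 28.990)² = 46.5843968982²
eq2: (x − 6.002)² + (y − 21.170)² = 27.5662322532²
eq3: (x − 21.158)² + (y − 42.259)² = 49.8052559523²
eq2−eq3, eq2−eq1 (x²,y² cancel):
  30.312·x + 42.178·y = 28.624781
  -28.438·x − 100.320·y = -986.462589
det = 30.312·-100.320 − 42.178·-28.438 = -1841.441876
x = (28.624781·-100.320 − 42.178·-986.462589) / -1841.441876 = -21.035354
y = (30.312·-986.462589 − 28.624781·-28.438) / -1841.441876 = 15.796112
|P − Q| = √((-21.035354 − 17.165)² + (15.796112 − 14.233)²) = 38.232321

38.232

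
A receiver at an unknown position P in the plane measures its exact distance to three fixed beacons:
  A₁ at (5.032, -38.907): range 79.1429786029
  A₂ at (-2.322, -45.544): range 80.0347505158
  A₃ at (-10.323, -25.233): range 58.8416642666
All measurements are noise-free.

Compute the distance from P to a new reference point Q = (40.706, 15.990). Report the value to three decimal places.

eq1: (x − 5.032)² + (y + 38.907)² = 79.1429786029²
eq2: (x + 2.322)² + (y + 45.544)² = 80.0347505158²
eq3: (x + 10.323)² + (y + 25.233)² = 58.8416642666²
eq3−eq2, eq3−eq1 (x²,y² cancel):
  16.002·x − 40.622·y = -1606.840834
  30.710·x − 27.348·y = -2005.462553
det = 16.002·-27.348 − -40.622·30.710 = 809.878924
x = (-1606.840834·-27.348 − -40.622·-2005.462553) / 809.878924 = -46.330403
y = (16.002·-2005.462553 − -1606.840834·30.710) / 809.878924 = 21.305247
|P − Q| = √((-46.330403 − 40.706)² + (21.305247 − 15.990)²) = 87.198551

87.199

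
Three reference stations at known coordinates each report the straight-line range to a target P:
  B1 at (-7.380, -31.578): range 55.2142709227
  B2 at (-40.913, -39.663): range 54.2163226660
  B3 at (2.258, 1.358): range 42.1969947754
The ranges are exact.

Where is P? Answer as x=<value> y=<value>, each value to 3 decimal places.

x=-37.851 y=14.467

eq1: (x + 7.380)² + (y + 31.578)² = 55.2142709227²
eq2: (x + 40.913)² + (y + 39.663)² = 54.2163226660²
eq3: (x − 2.258)² + (y − 1.358)² = 42.1969947754²
eq2−eq1, eq2−eq3 (x²,y² cancel):
  67.066·x + 16.170·y = -2304.598724
  86.342·x + 82.042·y = -2081.261135
det = 67.066·82.042 − 16.170·86.342 = 4106.078632
x = (-2304.598724·82.042 − 16.170·-2081.261135) / 4106.078632 = -37.851174
y = (67.066·-2081.261135 − -2304.598724·86.342) / 4106.078632 = 14.466796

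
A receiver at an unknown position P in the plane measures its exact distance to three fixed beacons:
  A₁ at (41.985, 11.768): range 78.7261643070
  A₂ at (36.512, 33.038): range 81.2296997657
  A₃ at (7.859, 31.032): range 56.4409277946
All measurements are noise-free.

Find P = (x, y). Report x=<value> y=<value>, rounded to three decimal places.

eq1: (x − 41.985)² + (y − 11.768)² = 78.7261643070²
eq2: (x − 36.512)² + (y − 33.038)² = 81.2296997657²
eq3: (x − 7.859)² + (y − 31.032)² = 56.4409277946²
eq3−eq1, eq3−eq2 (x²,y² cancel):
  68.252·x − 38.528·y = -2135.753472
  57.306·x + 4.012·y = -2012.799111
det = 68.252·4.012 − -38.528·57.306 = 2481.712592
x = (-2135.753472·4.012 − -38.528·-2012.799111) / 2481.712592 = -34.700943
y = (68.252·-2012.799111 − -2135.753472·57.306) / 2481.712592 = -6.038603

x=-34.701 y=-6.039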